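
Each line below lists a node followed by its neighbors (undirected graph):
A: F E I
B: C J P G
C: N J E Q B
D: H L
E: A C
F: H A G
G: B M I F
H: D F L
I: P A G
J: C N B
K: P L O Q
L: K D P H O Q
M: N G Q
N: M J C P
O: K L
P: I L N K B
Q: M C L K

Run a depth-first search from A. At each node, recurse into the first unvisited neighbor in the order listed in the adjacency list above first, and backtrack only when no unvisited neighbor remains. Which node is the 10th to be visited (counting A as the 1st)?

Visit A
A → F
F → H
H → D
D → L
L → K
K → P
P → I
I → G
G → B
B → C
C → N
N → M
M → Q
N → J
C → E
K → O

Visit order: A, F, H, D, L, K, P, I, G, B, C, N, M, Q, J, E, O

B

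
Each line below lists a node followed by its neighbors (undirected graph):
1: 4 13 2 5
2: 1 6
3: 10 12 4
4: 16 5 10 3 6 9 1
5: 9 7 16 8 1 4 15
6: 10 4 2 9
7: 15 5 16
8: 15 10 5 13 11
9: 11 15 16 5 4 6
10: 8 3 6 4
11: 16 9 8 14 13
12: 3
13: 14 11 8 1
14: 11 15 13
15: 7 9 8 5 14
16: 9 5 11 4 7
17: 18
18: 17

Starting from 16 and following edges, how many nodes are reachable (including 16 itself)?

16

BFS from 16 visits: 16, 9, 5, 11, 4, 7, 15, 6, 8, 1, 14, 13, 10, 3, 2, 12
Reachable nodes: 16 of 18 total.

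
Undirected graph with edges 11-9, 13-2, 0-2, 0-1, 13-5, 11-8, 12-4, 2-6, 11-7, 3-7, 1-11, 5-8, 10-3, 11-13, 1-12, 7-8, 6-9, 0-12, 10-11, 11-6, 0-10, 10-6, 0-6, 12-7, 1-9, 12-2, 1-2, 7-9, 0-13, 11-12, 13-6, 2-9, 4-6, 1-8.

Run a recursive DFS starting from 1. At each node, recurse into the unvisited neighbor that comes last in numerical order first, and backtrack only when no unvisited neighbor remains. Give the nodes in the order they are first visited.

1, 12, 11, 13, 6, 10, 3, 7, 9, 2, 0, 8, 5, 4

Visit 1
1 → 12
12 → 11
11 → 13
13 → 6
6 → 10
10 → 3
3 → 7
7 → 9
9 → 2
2 → 0
7 → 8
8 → 5
6 → 4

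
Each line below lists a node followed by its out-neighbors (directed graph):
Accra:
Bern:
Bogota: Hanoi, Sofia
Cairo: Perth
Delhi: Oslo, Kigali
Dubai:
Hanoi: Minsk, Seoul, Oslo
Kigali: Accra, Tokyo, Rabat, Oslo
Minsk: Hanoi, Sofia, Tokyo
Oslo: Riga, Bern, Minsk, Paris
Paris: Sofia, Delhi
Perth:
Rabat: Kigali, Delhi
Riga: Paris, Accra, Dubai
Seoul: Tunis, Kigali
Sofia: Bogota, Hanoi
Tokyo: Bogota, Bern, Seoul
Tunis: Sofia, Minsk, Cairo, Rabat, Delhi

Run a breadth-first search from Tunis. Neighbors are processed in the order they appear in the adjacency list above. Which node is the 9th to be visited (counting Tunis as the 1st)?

Visit Tunis; enqueue Sofia, Minsk, Cairo, Rabat, Delhi → queue [Sofia, Minsk, Cairo, Rabat, Delhi]
Visit Sofia; enqueue Bogota, Hanoi → queue [Minsk, Cairo, Rabat, Delhi, Bogota, Hanoi]
Visit Minsk; enqueue Tokyo → queue [Cairo, Rabat, Delhi, Bogota, Hanoi, Tokyo]
Visit Cairo; enqueue Perth → queue [Rabat, Delhi, Bogota, Hanoi, Tokyo, Perth]
Visit Rabat; enqueue Kigali → queue [Delhi, Bogota, Hanoi, Tokyo, Perth, Kigali]
Visit Delhi; enqueue Oslo → queue [Bogota, Hanoi, Tokyo, Perth, Kigali, Oslo]
Visit Bogota → queue [Hanoi, Tokyo, Perth, Kigali, Oslo]
Visit Hanoi; enqueue Seoul → queue [Tokyo, Perth, Kigali, Oslo, Seoul]
Visit Tokyo; enqueue Bern → queue [Perth, Kigali, Oslo, Seoul, Bern]
Visit Perth → queue [Kigali, Oslo, Seoul, Bern]
Visit Kigali; enqueue Accra → queue [Oslo, Seoul, Bern, Accra]
Visit Oslo; enqueue Riga, Paris → queue [Seoul, Bern, Accra, Riga, Paris]
Visit Seoul → queue [Bern, Accra, Riga, Paris]
Visit Bern → queue [Accra, Riga, Paris]
Visit Accra → queue [Riga, Paris]
Visit Riga; enqueue Dubai → queue [Paris, Dubai]
Visit Paris → queue [Dubai]
Visit Dubai → queue []

Visit order: Tunis, Sofia, Minsk, Cairo, Rabat, Delhi, Bogota, Hanoi, Tokyo, Perth, Kigali, Oslo, Seoul, Bern, Accra, Riga, Paris, Dubai

Tokyo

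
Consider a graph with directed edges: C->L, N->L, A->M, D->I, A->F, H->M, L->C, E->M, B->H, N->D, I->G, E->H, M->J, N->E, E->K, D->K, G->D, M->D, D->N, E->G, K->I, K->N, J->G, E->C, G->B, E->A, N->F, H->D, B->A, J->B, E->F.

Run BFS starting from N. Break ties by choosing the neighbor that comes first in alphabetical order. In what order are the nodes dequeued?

N -> D -> E -> F -> L -> I -> K -> A -> C -> G -> H -> M -> B -> J

Visit N; enqueue D, E, F, L → queue [D, E, F, L]
Visit D; enqueue I, K → queue [E, F, L, I, K]
Visit E; enqueue A, C, G, H, M → queue [F, L, I, K, A, C, G, H, M]
Visit F → queue [L, I, K, A, C, G, H, M]
Visit L → queue [I, K, A, C, G, H, M]
Visit I → queue [K, A, C, G, H, M]
Visit K → queue [A, C, G, H, M]
Visit A → queue [C, G, H, M]
Visit C → queue [G, H, M]
Visit G; enqueue B → queue [H, M, B]
Visit H → queue [M, B]
Visit M; enqueue J → queue [B, J]
Visit B → queue [J]
Visit J → queue []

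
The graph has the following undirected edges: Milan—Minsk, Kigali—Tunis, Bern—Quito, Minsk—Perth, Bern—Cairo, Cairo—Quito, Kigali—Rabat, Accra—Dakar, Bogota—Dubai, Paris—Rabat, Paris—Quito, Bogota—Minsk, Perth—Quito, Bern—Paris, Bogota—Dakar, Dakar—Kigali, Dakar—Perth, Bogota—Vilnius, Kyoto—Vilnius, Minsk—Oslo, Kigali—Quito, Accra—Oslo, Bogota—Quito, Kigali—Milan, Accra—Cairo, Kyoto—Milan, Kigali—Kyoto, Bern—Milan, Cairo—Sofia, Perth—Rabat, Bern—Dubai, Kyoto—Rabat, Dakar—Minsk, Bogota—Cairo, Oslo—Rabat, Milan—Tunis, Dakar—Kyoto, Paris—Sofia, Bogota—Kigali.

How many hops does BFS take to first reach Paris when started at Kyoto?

Level 0: Kyoto
Level 1: Dakar, Kigali, Milan, Rabat, Vilnius
Level 2: Accra, Bern, Bogota, Minsk, Oslo, Paris, Perth, Quito, Tunis
Level 3: Cairo, Dubai, Sofia
Paris first appears at level 2.

2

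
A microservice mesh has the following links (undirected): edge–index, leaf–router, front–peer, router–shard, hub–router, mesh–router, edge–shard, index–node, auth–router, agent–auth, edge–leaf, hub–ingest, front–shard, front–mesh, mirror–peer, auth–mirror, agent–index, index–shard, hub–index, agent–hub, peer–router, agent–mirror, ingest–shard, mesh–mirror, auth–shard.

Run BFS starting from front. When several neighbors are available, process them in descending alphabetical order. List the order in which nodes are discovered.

front -> shard -> peer -> mesh -> router -> ingest -> index -> edge -> auth -> mirror -> leaf -> hub -> node -> agent

Visit front; enqueue shard, peer, mesh → queue [shard, peer, mesh]
Visit shard; enqueue router, ingest, index, edge, auth → queue [peer, mesh, router, ingest, index, edge, auth]
Visit peer; enqueue mirror → queue [mesh, router, ingest, index, edge, auth, mirror]
Visit mesh → queue [router, ingest, index, edge, auth, mirror]
Visit router; enqueue leaf, hub → queue [ingest, index, edge, auth, mirror, leaf, hub]
Visit ingest → queue [index, edge, auth, mirror, leaf, hub]
Visit index; enqueue node, agent → queue [edge, auth, mirror, leaf, hub, node, agent]
Visit edge → queue [auth, mirror, leaf, hub, node, agent]
Visit auth → queue [mirror, leaf, hub, node, agent]
Visit mirror → queue [leaf, hub, node, agent]
Visit leaf → queue [hub, node, agent]
Visit hub → queue [node, agent]
Visit node → queue [agent]
Visit agent → queue []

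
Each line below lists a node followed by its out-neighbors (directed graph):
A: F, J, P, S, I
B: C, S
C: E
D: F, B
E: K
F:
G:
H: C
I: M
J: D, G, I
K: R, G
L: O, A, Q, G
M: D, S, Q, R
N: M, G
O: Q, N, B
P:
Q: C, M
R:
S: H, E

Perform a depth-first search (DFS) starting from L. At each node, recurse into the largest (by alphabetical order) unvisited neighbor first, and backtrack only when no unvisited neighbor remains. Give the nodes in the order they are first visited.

Visit L
L → Q
Q → M
M → S
S → H
H → C
C → E
E → K
K → R
K → G
M → D
D → F
D → B
L → O
O → N
L → A
A → P
A → J
J → I

L, Q, M, S, H, C, E, K, R, G, D, F, B, O, N, A, P, J, I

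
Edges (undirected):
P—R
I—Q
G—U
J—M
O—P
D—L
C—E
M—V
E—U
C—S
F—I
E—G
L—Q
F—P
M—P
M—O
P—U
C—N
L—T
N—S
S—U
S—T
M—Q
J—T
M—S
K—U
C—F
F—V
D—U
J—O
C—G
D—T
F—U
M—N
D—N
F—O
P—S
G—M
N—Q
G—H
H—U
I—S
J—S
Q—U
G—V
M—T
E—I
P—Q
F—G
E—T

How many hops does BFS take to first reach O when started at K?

3

Level 0: K
Level 1: U
Level 2: D, E, F, G, H, P, Q, S
Level 3: C, I, J, L, M, N, O, R, T, V
O first appears at level 3.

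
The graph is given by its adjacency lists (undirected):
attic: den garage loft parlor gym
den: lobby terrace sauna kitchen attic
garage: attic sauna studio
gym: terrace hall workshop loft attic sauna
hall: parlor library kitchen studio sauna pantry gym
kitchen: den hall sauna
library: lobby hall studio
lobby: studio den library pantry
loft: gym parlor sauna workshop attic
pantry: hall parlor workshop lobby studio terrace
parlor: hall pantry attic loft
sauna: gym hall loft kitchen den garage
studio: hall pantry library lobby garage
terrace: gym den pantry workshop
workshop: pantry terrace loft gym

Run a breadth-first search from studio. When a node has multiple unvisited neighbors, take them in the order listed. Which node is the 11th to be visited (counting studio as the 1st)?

Visit studio; enqueue hall, pantry, library, lobby, garage → queue [hall, pantry, library, lobby, garage]
Visit hall; enqueue parlor, kitchen, sauna, gym → queue [pantry, library, lobby, garage, parlor, kitchen, sauna, gym]
Visit pantry; enqueue workshop, terrace → queue [library, lobby, garage, parlor, kitchen, sauna, gym, workshop, terrace]
Visit library → queue [lobby, garage, parlor, kitchen, sauna, gym, workshop, terrace]
Visit lobby; enqueue den → queue [garage, parlor, kitchen, sauna, gym, workshop, terrace, den]
Visit garage; enqueue attic → queue [parlor, kitchen, sauna, gym, workshop, terrace, den, attic]
Visit parlor; enqueue loft → queue [kitchen, sauna, gym, workshop, terrace, den, attic, loft]
Visit kitchen → queue [sauna, gym, workshop, terrace, den, attic, loft]
Visit sauna → queue [gym, workshop, terrace, den, attic, loft]
Visit gym → queue [workshop, terrace, den, attic, loft]
Visit workshop → queue [terrace, den, attic, loft]
Visit terrace → queue [den, attic, loft]
Visit den → queue [attic, loft]
Visit attic → queue [loft]
Visit loft → queue []

Visit order: studio, hall, pantry, library, lobby, garage, parlor, kitchen, sauna, gym, workshop, terrace, den, attic, loft

workshop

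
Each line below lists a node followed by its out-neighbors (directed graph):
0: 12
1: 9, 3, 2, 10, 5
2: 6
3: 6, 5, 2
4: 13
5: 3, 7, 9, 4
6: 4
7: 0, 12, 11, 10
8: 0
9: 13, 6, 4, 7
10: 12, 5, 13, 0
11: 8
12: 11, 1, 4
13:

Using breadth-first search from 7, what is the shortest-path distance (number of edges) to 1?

Level 0: 7
Level 1: 0, 10, 11, 12
Level 2: 1, 4, 5, 8, 13
Level 3: 2, 3, 9
Level 4: 6
1 first appears at level 2.

2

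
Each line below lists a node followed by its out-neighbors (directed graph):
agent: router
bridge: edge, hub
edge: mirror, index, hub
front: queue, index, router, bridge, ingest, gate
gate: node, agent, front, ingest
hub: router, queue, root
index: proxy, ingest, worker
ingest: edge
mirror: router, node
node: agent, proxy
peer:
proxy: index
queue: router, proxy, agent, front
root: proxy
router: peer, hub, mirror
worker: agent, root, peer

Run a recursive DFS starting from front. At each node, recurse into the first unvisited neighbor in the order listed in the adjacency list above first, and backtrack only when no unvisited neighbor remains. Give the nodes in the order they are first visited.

Visit front
front → queue
queue → router
router → peer
router → hub
hub → root
root → proxy
proxy → index
index → ingest
ingest → edge
edge → mirror
mirror → node
node → agent
index → worker
front → bridge
front → gate

front, queue, router, peer, hub, root, proxy, index, ingest, edge, mirror, node, agent, worker, bridge, gate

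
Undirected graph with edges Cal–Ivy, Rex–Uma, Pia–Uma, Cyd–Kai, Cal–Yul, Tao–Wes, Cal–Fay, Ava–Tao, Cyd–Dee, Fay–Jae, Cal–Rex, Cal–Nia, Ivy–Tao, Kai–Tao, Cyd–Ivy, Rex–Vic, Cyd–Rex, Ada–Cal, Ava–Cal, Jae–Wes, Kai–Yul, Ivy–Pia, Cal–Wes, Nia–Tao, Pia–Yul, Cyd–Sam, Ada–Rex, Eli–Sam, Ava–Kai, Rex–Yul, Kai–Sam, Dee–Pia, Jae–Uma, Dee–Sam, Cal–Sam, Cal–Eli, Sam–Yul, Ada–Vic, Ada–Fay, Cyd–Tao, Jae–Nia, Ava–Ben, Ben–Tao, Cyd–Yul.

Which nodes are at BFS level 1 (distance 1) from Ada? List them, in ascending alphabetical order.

Cal, Fay, Rex, Vic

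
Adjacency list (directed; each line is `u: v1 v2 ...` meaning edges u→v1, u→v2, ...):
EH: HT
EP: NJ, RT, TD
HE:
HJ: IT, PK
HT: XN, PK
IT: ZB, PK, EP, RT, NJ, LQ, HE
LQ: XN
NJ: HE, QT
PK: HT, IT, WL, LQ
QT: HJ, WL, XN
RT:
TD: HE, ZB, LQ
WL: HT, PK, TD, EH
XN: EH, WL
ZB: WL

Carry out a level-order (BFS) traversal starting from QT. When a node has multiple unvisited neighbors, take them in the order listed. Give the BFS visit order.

QT -> HJ -> WL -> XN -> IT -> PK -> HT -> TD -> EH -> ZB -> EP -> RT -> NJ -> LQ -> HE

Visit QT; enqueue HJ, WL, XN → queue [HJ, WL, XN]
Visit HJ; enqueue IT, PK → queue [WL, XN, IT, PK]
Visit WL; enqueue HT, TD, EH → queue [XN, IT, PK, HT, TD, EH]
Visit XN → queue [IT, PK, HT, TD, EH]
Visit IT; enqueue ZB, EP, RT, NJ, LQ, HE → queue [PK, HT, TD, EH, ZB, EP, RT, NJ, LQ, HE]
Visit PK → queue [HT, TD, EH, ZB, EP, RT, NJ, LQ, HE]
Visit HT → queue [TD, EH, ZB, EP, RT, NJ, LQ, HE]
Visit TD → queue [EH, ZB, EP, RT, NJ, LQ, HE]
Visit EH → queue [ZB, EP, RT, NJ, LQ, HE]
Visit ZB → queue [EP, RT, NJ, LQ, HE]
Visit EP → queue [RT, NJ, LQ, HE]
Visit RT → queue [NJ, LQ, HE]
Visit NJ → queue [LQ, HE]
Visit LQ → queue [HE]
Visit HE → queue []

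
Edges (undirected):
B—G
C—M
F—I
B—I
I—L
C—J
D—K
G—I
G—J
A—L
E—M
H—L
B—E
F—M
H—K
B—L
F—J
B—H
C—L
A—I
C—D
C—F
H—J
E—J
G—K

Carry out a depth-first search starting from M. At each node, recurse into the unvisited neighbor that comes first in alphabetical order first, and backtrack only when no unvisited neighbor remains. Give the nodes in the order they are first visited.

M C D K G B E J F I A L H

Visit M
M → C
C → D
D → K
K → G
G → B
B → E
E → J
J → F
F → I
I → A
A → L
L → H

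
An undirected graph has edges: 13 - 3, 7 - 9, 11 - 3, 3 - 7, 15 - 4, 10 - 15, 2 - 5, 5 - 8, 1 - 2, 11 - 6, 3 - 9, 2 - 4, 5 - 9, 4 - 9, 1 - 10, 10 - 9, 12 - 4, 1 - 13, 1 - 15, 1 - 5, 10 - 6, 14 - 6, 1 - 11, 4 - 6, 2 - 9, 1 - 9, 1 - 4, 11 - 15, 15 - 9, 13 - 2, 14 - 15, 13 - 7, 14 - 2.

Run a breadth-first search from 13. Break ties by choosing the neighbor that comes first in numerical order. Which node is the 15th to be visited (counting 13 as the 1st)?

Visit 13; enqueue 1, 2, 3, 7 → queue [1, 2, 3, 7]
Visit 1; enqueue 4, 5, 9, 10, 11, 15 → queue [2, 3, 7, 4, 5, 9, 10, 11, 15]
Visit 2; enqueue 14 → queue [3, 7, 4, 5, 9, 10, 11, 15, 14]
Visit 3 → queue [7, 4, 5, 9, 10, 11, 15, 14]
Visit 7 → queue [4, 5, 9, 10, 11, 15, 14]
Visit 4; enqueue 6, 12 → queue [5, 9, 10, 11, 15, 14, 6, 12]
Visit 5; enqueue 8 → queue [9, 10, 11, 15, 14, 6, 12, 8]
Visit 9 → queue [10, 11, 15, 14, 6, 12, 8]
Visit 10 → queue [11, 15, 14, 6, 12, 8]
Visit 11 → queue [15, 14, 6, 12, 8]
Visit 15 → queue [14, 6, 12, 8]
Visit 14 → queue [6, 12, 8]
Visit 6 → queue [12, 8]
Visit 12 → queue [8]
Visit 8 → queue []

Visit order: 13, 1, 2, 3, 7, 4, 5, 9, 10, 11, 15, 14, 6, 12, 8

8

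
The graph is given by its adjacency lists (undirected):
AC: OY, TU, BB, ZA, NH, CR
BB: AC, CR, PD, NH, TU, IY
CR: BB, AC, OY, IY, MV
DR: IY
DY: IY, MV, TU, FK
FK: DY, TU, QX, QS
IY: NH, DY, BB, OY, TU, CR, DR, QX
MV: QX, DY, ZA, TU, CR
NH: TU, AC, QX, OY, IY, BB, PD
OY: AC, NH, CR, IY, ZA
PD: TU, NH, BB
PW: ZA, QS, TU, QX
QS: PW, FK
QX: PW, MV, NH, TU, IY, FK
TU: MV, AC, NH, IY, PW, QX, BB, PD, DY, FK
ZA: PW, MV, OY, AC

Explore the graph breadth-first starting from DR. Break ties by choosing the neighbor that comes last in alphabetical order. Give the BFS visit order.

Visit DR; enqueue IY → queue [IY]
Visit IY; enqueue TU, QX, OY, NH, DY, CR, BB → queue [TU, QX, OY, NH, DY, CR, BB]
Visit TU; enqueue PW, PD, MV, FK, AC → queue [QX, OY, NH, DY, CR, BB, PW, PD, MV, FK, AC]
Visit QX → queue [OY, NH, DY, CR, BB, PW, PD, MV, FK, AC]
Visit OY; enqueue ZA → queue [NH, DY, CR, BB, PW, PD, MV, FK, AC, ZA]
Visit NH → queue [DY, CR, BB, PW, PD, MV, FK, AC, ZA]
Visit DY → queue [CR, BB, PW, PD, MV, FK, AC, ZA]
Visit CR → queue [BB, PW, PD, MV, FK, AC, ZA]
Visit BB → queue [PW, PD, MV, FK, AC, ZA]
Visit PW; enqueue QS → queue [PD, MV, FK, AC, ZA, QS]
Visit PD → queue [MV, FK, AC, ZA, QS]
Visit MV → queue [FK, AC, ZA, QS]
Visit FK → queue [AC, ZA, QS]
Visit AC → queue [ZA, QS]
Visit ZA → queue [QS]
Visit QS → queue []

DR, IY, TU, QX, OY, NH, DY, CR, BB, PW, PD, MV, FK, AC, ZA, QS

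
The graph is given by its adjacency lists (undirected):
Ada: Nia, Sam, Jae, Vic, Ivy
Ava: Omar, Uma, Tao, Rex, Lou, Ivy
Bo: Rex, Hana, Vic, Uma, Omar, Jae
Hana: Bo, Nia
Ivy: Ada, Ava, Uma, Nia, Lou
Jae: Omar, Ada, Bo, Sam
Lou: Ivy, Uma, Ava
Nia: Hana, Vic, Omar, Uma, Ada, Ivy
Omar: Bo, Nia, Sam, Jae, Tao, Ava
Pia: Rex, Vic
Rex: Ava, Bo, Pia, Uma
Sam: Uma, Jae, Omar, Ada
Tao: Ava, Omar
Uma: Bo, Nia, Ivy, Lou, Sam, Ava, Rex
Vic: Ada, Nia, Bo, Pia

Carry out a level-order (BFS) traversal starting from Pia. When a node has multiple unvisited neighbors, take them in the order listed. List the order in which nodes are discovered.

Visit Pia; enqueue Rex, Vic → queue [Rex, Vic]
Visit Rex; enqueue Ava, Bo, Uma → queue [Vic, Ava, Bo, Uma]
Visit Vic; enqueue Ada, Nia → queue [Ava, Bo, Uma, Ada, Nia]
Visit Ava; enqueue Omar, Tao, Lou, Ivy → queue [Bo, Uma, Ada, Nia, Omar, Tao, Lou, Ivy]
Visit Bo; enqueue Hana, Jae → queue [Uma, Ada, Nia, Omar, Tao, Lou, Ivy, Hana, Jae]
Visit Uma; enqueue Sam → queue [Ada, Nia, Omar, Tao, Lou, Ivy, Hana, Jae, Sam]
Visit Ada → queue [Nia, Omar, Tao, Lou, Ivy, Hana, Jae, Sam]
Visit Nia → queue [Omar, Tao, Lou, Ivy, Hana, Jae, Sam]
Visit Omar → queue [Tao, Lou, Ivy, Hana, Jae, Sam]
Visit Tao → queue [Lou, Ivy, Hana, Jae, Sam]
Visit Lou → queue [Ivy, Hana, Jae, Sam]
Visit Ivy → queue [Hana, Jae, Sam]
Visit Hana → queue [Jae, Sam]
Visit Jae → queue [Sam]
Visit Sam → queue []

Pia → Rex → Vic → Ava → Bo → Uma → Ada → Nia → Omar → Tao → Lou → Ivy → Hana → Jae → Sam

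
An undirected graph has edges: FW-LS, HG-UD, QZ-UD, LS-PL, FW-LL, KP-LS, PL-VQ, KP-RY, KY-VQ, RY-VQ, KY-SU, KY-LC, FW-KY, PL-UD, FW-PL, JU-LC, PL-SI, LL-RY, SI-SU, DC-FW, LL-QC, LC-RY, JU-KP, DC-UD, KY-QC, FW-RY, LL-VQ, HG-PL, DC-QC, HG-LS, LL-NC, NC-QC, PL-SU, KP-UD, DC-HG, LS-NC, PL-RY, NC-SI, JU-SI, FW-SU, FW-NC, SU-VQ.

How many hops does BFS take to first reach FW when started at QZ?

3

Level 0: QZ
Level 1: UD
Level 2: DC, HG, KP, PL
Level 3: FW, JU, LS, QC, RY, SI, SU, VQ
Level 4: KY, LC, LL, NC
FW first appears at level 3.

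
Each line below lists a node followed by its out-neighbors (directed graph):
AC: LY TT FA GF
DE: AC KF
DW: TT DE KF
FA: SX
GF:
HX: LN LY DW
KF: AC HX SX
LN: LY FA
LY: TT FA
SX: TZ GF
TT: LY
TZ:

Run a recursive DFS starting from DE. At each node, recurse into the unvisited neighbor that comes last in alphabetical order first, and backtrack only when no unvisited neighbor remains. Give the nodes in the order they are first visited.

DE → KF → SX → TZ → GF → HX → LY → TT → FA → LN → DW → AC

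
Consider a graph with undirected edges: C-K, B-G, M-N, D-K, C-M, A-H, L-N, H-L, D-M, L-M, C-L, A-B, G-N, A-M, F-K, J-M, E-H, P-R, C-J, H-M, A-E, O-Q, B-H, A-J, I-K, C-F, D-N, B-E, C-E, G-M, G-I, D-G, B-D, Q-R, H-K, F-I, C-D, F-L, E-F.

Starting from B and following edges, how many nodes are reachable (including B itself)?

BFS from B visits: B, H, G, E, D, A, M, L, K, N, I, F, C, J
Reachable nodes: 14 of 18 total.

14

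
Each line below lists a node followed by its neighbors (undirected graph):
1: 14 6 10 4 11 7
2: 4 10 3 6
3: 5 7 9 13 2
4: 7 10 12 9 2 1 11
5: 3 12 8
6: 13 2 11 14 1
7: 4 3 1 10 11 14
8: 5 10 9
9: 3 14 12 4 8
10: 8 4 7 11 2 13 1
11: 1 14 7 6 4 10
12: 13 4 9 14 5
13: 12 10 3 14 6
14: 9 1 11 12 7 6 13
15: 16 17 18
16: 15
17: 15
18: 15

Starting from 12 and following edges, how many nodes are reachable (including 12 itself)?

BFS from 12 visits: 12, 13, 4, 9, 14, 5, 10, 3, 6, 7, 2, 1, 11, 8
Reachable nodes: 14 of 18 total.

14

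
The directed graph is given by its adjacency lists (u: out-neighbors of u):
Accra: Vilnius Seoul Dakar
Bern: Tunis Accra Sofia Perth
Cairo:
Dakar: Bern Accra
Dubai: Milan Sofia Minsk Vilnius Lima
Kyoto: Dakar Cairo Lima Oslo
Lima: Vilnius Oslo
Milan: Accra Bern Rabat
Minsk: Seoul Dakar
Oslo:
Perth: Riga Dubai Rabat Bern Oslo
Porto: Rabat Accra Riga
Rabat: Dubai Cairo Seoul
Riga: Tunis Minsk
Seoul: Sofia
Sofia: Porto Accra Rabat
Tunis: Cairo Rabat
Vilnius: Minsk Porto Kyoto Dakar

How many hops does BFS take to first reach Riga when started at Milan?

3

Level 0: Milan
Level 1: Accra, Bern, Rabat
Level 2: Cairo, Dakar, Dubai, Perth, Seoul, Sofia, Tunis, Vilnius
Level 3: Kyoto, Lima, Minsk, Oslo, Porto, Riga
Riga first appears at level 3.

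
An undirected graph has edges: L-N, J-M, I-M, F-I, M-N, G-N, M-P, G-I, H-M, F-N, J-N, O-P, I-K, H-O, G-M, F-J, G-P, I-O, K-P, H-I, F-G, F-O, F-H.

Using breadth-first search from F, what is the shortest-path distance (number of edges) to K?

Level 0: F
Level 1: G, H, I, J, N, O
Level 2: K, L, M, P
K first appears at level 2.

2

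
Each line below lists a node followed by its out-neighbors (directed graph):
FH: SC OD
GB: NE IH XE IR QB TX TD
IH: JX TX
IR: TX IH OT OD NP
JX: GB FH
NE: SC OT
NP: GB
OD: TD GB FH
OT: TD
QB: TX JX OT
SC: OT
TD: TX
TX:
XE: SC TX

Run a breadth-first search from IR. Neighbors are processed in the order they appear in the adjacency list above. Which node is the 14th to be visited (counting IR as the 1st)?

SC

Visit IR; enqueue TX, IH, OT, OD, NP → queue [TX, IH, OT, OD, NP]
Visit TX → queue [IH, OT, OD, NP]
Visit IH; enqueue JX → queue [OT, OD, NP, JX]
Visit OT; enqueue TD → queue [OD, NP, JX, TD]
Visit OD; enqueue GB, FH → queue [NP, JX, TD, GB, FH]
Visit NP → queue [JX, TD, GB, FH]
Visit JX → queue [TD, GB, FH]
Visit TD → queue [GB, FH]
Visit GB; enqueue NE, XE, QB → queue [FH, NE, XE, QB]
Visit FH; enqueue SC → queue [NE, XE, QB, SC]
Visit NE → queue [XE, QB, SC]
Visit XE → queue [QB, SC]
Visit QB → queue [SC]
Visit SC → queue []

Visit order: IR, TX, IH, OT, OD, NP, JX, TD, GB, FH, NE, XE, QB, SC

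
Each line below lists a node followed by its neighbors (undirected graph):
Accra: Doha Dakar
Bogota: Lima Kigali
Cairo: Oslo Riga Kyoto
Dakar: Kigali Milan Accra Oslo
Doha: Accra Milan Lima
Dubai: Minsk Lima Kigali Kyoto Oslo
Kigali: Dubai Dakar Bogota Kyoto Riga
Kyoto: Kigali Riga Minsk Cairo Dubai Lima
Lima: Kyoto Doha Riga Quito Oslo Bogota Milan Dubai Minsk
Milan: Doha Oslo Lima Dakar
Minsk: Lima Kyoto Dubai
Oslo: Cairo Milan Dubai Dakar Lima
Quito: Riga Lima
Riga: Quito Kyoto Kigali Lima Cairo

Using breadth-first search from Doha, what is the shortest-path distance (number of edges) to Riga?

2

Level 0: Doha
Level 1: Accra, Lima, Milan
Level 2: Bogota, Dakar, Dubai, Kyoto, Minsk, Oslo, Quito, Riga
Level 3: Cairo, Kigali
Riga first appears at level 2.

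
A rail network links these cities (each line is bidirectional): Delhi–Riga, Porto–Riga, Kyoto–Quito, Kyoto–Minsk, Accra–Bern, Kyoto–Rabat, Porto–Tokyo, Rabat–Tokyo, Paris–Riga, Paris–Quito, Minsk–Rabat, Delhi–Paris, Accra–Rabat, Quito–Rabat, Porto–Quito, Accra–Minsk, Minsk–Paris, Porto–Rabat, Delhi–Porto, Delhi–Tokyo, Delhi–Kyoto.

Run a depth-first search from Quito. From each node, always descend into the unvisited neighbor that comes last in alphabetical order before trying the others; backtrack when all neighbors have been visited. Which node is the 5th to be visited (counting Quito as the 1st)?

Riga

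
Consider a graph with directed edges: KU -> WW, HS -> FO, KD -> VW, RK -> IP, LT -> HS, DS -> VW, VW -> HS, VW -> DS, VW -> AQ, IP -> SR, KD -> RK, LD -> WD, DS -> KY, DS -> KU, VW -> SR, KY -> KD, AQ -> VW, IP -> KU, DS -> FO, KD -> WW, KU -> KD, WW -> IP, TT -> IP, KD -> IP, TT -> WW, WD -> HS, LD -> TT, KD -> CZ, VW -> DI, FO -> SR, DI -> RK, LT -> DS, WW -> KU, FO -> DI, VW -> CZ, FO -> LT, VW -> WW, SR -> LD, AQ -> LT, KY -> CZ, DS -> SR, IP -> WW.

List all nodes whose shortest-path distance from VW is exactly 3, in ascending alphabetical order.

KD, TT, WD

Level 0: VW
Level 1: AQ, CZ, DI, DS, HS, SR, WW
Level 2: FO, IP, KU, KY, LD, LT, RK
Level 3: KD, TT, WD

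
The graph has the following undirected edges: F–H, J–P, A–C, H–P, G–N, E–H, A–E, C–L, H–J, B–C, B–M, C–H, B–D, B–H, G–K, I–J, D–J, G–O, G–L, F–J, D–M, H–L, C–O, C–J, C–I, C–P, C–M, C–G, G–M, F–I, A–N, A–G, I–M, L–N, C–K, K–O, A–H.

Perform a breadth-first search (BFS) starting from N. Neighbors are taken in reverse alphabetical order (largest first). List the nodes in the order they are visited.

Visit N; enqueue L, G, A → queue [L, G, A]
Visit L; enqueue H, C → queue [G, A, H, C]
Visit G; enqueue O, M, K → queue [A, H, C, O, M, K]
Visit A; enqueue E → queue [H, C, O, M, K, E]
Visit H; enqueue P, J, F, B → queue [C, O, M, K, E, P, J, F, B]
Visit C; enqueue I → queue [O, M, K, E, P, J, F, B, I]
Visit O → queue [M, K, E, P, J, F, B, I]
Visit M; enqueue D → queue [K, E, P, J, F, B, I, D]
Visit K → queue [E, P, J, F, B, I, D]
Visit E → queue [P, J, F, B, I, D]
Visit P → queue [J, F, B, I, D]
Visit J → queue [F, B, I, D]
Visit F → queue [B, I, D]
Visit B → queue [I, D]
Visit I → queue [D]
Visit D → queue []

N, L, G, A, H, C, O, M, K, E, P, J, F, B, I, D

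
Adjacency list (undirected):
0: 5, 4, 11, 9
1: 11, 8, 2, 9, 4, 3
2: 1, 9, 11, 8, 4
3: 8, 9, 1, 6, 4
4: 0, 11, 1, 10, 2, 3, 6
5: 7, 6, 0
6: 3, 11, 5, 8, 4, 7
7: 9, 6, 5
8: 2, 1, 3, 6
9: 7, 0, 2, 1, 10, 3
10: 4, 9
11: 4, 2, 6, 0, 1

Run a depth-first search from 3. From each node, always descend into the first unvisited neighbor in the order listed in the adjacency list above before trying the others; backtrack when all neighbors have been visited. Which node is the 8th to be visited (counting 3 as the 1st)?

5

Visit 3
3 → 8
8 → 2
2 → 1
1 → 11
11 → 4
4 → 0
0 → 5
5 → 7
7 → 9
9 → 10
7 → 6

Visit order: 3, 8, 2, 1, 11, 4, 0, 5, 7, 9, 10, 6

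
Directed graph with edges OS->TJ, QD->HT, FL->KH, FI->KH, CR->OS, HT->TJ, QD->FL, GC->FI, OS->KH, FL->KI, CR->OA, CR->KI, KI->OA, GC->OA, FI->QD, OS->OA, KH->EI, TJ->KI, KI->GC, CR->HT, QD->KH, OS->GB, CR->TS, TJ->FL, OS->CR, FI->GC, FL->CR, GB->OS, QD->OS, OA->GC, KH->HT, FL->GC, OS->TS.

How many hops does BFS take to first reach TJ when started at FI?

3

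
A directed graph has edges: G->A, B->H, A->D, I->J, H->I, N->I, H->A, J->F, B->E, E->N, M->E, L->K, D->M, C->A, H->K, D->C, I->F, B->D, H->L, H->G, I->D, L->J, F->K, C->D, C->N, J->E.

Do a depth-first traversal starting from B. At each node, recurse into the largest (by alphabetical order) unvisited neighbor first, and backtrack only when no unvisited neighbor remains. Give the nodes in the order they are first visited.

B -> H -> L -> K -> J -> F -> E -> N -> I -> D -> M -> C -> A -> G

Visit B
B → H
H → L
L → K
L → J
J → F
J → E
E → N
N → I
I → D
D → M
D → C
C → A
H → G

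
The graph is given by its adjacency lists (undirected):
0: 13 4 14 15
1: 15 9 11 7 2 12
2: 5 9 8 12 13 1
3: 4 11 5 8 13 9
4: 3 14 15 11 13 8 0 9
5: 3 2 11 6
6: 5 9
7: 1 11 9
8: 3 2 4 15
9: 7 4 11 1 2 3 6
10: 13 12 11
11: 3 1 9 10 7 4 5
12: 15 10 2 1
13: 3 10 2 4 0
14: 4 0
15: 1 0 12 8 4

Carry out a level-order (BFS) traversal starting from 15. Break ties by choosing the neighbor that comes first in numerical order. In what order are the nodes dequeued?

15 0 1 4 8 12 13 14 2 7 9 11 3 10 5 6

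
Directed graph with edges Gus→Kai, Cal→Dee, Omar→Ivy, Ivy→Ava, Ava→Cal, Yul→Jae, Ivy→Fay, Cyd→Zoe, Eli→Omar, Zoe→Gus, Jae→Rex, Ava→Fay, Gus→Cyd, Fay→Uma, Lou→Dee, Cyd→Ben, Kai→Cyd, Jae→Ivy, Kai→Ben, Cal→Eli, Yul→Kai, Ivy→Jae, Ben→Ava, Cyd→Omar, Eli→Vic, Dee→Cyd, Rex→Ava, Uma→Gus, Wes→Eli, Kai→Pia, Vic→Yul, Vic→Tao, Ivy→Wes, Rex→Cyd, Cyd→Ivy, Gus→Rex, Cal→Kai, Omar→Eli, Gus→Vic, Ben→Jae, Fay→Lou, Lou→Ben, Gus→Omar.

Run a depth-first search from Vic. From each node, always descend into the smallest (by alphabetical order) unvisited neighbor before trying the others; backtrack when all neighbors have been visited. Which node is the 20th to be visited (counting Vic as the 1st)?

Uma

Visit Vic
Vic → Tao
Vic → Yul
Yul → Jae
Jae → Ivy
Ivy → Ava
Ava → Cal
Cal → Dee
Dee → Cyd
Cyd → Ben
Cyd → Omar
Omar → Eli
Cyd → Zoe
Zoe → Gus
Gus → Kai
Kai → Pia
Gus → Rex
Ava → Fay
Fay → Lou
Fay → Uma
Ivy → Wes

Visit order: Vic, Tao, Yul, Jae, Ivy, Ava, Cal, Dee, Cyd, Ben, Omar, Eli, Zoe, Gus, Kai, Pia, Rex, Fay, Lou, Uma, Wes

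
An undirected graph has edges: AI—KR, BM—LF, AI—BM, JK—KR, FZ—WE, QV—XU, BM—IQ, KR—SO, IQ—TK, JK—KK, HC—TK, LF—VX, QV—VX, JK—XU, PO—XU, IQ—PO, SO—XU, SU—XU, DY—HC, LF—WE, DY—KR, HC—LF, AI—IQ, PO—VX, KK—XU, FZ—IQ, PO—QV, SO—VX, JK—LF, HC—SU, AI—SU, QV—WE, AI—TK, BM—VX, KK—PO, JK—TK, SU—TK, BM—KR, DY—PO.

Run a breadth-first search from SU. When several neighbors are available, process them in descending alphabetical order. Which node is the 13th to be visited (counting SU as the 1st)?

DY

Visit SU; enqueue XU, TK, HC, AI → queue [XU, TK, HC, AI]
Visit XU; enqueue SO, QV, PO, KK, JK → queue [TK, HC, AI, SO, QV, PO, KK, JK]
Visit TK; enqueue IQ → queue [HC, AI, SO, QV, PO, KK, JK, IQ]
Visit HC; enqueue LF, DY → queue [AI, SO, QV, PO, KK, JK, IQ, LF, DY]
Visit AI; enqueue KR, BM → queue [SO, QV, PO, KK, JK, IQ, LF, DY, KR, BM]
Visit SO; enqueue VX → queue [QV, PO, KK, JK, IQ, LF, DY, KR, BM, VX]
Visit QV; enqueue WE → queue [PO, KK, JK, IQ, LF, DY, KR, BM, VX, WE]
Visit PO → queue [KK, JK, IQ, LF, DY, KR, BM, VX, WE]
Visit KK → queue [JK, IQ, LF, DY, KR, BM, VX, WE]
Visit JK → queue [IQ, LF, DY, KR, BM, VX, WE]
Visit IQ; enqueue FZ → queue [LF, DY, KR, BM, VX, WE, FZ]
Visit LF → queue [DY, KR, BM, VX, WE, FZ]
Visit DY → queue [KR, BM, VX, WE, FZ]
Visit KR → queue [BM, VX, WE, FZ]
Visit BM → queue [VX, WE, FZ]
Visit VX → queue [WE, FZ]
Visit WE → queue [FZ]
Visit FZ → queue []

Visit order: SU, XU, TK, HC, AI, SO, QV, PO, KK, JK, IQ, LF, DY, KR, BM, VX, WE, FZ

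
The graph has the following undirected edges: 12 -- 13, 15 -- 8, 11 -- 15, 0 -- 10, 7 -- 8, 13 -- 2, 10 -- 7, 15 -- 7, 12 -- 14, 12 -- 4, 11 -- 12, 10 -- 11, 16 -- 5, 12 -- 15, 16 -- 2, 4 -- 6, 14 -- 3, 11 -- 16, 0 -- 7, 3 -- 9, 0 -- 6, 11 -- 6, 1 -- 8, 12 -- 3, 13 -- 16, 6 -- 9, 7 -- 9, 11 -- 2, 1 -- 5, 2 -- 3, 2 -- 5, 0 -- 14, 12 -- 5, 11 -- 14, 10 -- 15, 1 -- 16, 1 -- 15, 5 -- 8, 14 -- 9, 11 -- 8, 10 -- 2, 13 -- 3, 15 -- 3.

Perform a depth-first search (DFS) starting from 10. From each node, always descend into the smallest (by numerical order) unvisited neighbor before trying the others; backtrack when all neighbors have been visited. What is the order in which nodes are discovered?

Visit 10
10 → 0
0 → 6
6 → 4
4 → 12
12 → 3
3 → 2
2 → 5
5 → 1
1 → 8
8 → 7
7 → 9
9 → 14
14 → 11
11 → 15
11 → 16
16 → 13

10 -> 0 -> 6 -> 4 -> 12 -> 3 -> 2 -> 5 -> 1 -> 8 -> 7 -> 9 -> 14 -> 11 -> 15 -> 16 -> 13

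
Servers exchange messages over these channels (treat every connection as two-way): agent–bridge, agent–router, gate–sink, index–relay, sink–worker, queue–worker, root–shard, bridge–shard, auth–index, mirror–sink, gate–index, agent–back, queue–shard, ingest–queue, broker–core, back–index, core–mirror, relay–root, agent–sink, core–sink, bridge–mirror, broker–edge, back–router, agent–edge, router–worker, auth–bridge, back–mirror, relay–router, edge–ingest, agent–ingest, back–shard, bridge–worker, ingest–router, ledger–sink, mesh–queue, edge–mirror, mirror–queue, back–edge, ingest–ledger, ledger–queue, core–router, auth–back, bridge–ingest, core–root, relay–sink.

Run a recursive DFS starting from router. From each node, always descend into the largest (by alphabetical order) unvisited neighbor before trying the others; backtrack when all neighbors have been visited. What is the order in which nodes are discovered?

router, worker, sink, relay, root, shard, queue, mirror, edge, ingest, ledger, bridge, auth, index, gate, back, agent, broker, core, mesh

Visit router
router → worker
worker → sink
sink → relay
relay → root
root → shard
shard → queue
queue → mirror
mirror → edge
edge → ingest
ingest → ledger
ingest → bridge
bridge → auth
auth → index
index → gate
index → back
back → agent
edge → broker
broker → core
queue → mesh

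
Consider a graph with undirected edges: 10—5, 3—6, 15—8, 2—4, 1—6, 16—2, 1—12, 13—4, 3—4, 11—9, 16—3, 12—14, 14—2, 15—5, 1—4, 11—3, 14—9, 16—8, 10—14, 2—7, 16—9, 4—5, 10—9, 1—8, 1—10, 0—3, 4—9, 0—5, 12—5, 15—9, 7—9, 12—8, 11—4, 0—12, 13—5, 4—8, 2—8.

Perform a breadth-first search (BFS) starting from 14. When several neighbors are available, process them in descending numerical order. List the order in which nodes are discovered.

14 -> 12 -> 10 -> 9 -> 2 -> 8 -> 5 -> 1 -> 0 -> 16 -> 15 -> 11 -> 7 -> 4 -> 13 -> 6 -> 3

Visit 14; enqueue 12, 10, 9, 2 → queue [12, 10, 9, 2]
Visit 12; enqueue 8, 5, 1, 0 → queue [10, 9, 2, 8, 5, 1, 0]
Visit 10 → queue [9, 2, 8, 5, 1, 0]
Visit 9; enqueue 16, 15, 11, 7, 4 → queue [2, 8, 5, 1, 0, 16, 15, 11, 7, 4]
Visit 2 → queue [8, 5, 1, 0, 16, 15, 11, 7, 4]
Visit 8 → queue [5, 1, 0, 16, 15, 11, 7, 4]
Visit 5; enqueue 13 → queue [1, 0, 16, 15, 11, 7, 4, 13]
Visit 1; enqueue 6 → queue [0, 16, 15, 11, 7, 4, 13, 6]
Visit 0; enqueue 3 → queue [16, 15, 11, 7, 4, 13, 6, 3]
Visit 16 → queue [15, 11, 7, 4, 13, 6, 3]
Visit 15 → queue [11, 7, 4, 13, 6, 3]
Visit 11 → queue [7, 4, 13, 6, 3]
Visit 7 → queue [4, 13, 6, 3]
Visit 4 → queue [13, 6, 3]
Visit 13 → queue [6, 3]
Visit 6 → queue [3]
Visit 3 → queue []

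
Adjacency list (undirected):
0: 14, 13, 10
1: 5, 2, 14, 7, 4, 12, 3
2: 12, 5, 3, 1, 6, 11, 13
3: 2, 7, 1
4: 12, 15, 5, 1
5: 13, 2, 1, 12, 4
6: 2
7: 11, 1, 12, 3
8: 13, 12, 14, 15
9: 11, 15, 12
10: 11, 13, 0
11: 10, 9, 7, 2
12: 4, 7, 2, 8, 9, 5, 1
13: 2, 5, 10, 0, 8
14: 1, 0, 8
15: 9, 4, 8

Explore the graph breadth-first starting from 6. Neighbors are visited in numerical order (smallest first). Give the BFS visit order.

6, 2, 1, 3, 5, 11, 12, 13, 4, 7, 14, 9, 10, 8, 0, 15

Visit 6; enqueue 2 → queue [2]
Visit 2; enqueue 1, 3, 5, 11, 12, 13 → queue [1, 3, 5, 11, 12, 13]
Visit 1; enqueue 4, 7, 14 → queue [3, 5, 11, 12, 13, 4, 7, 14]
Visit 3 → queue [5, 11, 12, 13, 4, 7, 14]
Visit 5 → queue [11, 12, 13, 4, 7, 14]
Visit 11; enqueue 9, 10 → queue [12, 13, 4, 7, 14, 9, 10]
Visit 12; enqueue 8 → queue [13, 4, 7, 14, 9, 10, 8]
Visit 13; enqueue 0 → queue [4, 7, 14, 9, 10, 8, 0]
Visit 4; enqueue 15 → queue [7, 14, 9, 10, 8, 0, 15]
Visit 7 → queue [14, 9, 10, 8, 0, 15]
Visit 14 → queue [9, 10, 8, 0, 15]
Visit 9 → queue [10, 8, 0, 15]
Visit 10 → queue [8, 0, 15]
Visit 8 → queue [0, 15]
Visit 0 → queue [15]
Visit 15 → queue []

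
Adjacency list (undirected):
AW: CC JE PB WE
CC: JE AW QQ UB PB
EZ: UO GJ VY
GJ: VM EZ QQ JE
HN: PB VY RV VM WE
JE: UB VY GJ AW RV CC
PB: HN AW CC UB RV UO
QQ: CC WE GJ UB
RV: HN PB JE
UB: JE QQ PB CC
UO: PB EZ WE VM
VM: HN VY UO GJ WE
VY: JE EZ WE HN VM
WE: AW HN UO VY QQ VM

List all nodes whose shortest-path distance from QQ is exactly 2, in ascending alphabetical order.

AW, EZ, HN, JE, PB, UO, VM, VY

Level 0: QQ
Level 1: CC, GJ, UB, WE
Level 2: AW, EZ, HN, JE, PB, UO, VM, VY
Level 3: RV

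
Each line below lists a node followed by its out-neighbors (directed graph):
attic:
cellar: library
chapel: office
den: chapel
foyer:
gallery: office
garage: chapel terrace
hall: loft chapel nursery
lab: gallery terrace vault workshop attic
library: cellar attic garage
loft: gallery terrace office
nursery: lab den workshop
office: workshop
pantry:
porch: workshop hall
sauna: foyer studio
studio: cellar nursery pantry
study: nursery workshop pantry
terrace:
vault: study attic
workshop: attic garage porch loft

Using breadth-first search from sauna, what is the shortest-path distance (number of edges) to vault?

Level 0: sauna
Level 1: foyer, studio
Level 2: cellar, nursery, pantry
Level 3: den, lab, library, workshop
Level 4: attic, chapel, gallery, garage, loft, porch, terrace, vault
Level 5: hall, office, study
vault first appears at level 4.

4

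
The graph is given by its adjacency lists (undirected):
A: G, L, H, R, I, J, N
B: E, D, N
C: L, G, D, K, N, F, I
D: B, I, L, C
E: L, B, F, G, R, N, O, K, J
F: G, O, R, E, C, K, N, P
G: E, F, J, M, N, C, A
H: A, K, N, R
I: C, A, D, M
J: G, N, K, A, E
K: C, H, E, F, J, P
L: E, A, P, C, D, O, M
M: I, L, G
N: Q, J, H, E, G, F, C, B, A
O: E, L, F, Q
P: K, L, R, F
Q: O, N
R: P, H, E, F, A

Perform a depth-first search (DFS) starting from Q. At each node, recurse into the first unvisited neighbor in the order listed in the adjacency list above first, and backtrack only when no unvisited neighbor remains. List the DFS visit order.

Visit Q
Q → O
O → E
E → L
L → A
A → G
G → F
F → R
R → P
P → K
K → C
C → D
D → B
B → N
N → J
N → H
D → I
I → M

Q, O, E, L, A, G, F, R, P, K, C, D, B, N, J, H, I, M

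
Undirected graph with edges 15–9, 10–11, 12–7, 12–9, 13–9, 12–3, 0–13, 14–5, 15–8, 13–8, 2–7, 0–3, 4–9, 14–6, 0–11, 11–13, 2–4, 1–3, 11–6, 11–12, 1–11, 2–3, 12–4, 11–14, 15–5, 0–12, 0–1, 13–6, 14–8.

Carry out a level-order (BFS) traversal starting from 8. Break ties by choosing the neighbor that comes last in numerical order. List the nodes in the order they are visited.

Visit 8; enqueue 15, 14, 13 → queue [15, 14, 13]
Visit 15; enqueue 9, 5 → queue [14, 13, 9, 5]
Visit 14; enqueue 11, 6 → queue [13, 9, 5, 11, 6]
Visit 13; enqueue 0 → queue [9, 5, 11, 6, 0]
Visit 9; enqueue 12, 4 → queue [5, 11, 6, 0, 12, 4]
Visit 5 → queue [11, 6, 0, 12, 4]
Visit 11; enqueue 10, 1 → queue [6, 0, 12, 4, 10, 1]
Visit 6 → queue [0, 12, 4, 10, 1]
Visit 0; enqueue 3 → queue [12, 4, 10, 1, 3]
Visit 12; enqueue 7 → queue [4, 10, 1, 3, 7]
Visit 4; enqueue 2 → queue [10, 1, 3, 7, 2]
Visit 10 → queue [1, 3, 7, 2]
Visit 1 → queue [3, 7, 2]
Visit 3 → queue [7, 2]
Visit 7 → queue [2]
Visit 2 → queue []

8 -> 15 -> 14 -> 13 -> 9 -> 5 -> 11 -> 6 -> 0 -> 12 -> 4 -> 10 -> 1 -> 3 -> 7 -> 2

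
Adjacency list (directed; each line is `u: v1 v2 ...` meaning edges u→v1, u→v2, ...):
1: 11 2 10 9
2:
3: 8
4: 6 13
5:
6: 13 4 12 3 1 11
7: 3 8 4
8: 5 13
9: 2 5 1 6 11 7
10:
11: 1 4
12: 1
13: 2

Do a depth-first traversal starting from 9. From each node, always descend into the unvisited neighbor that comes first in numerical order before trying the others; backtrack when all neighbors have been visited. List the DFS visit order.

9 -> 1 -> 2 -> 10 -> 11 -> 4 -> 6 -> 3 -> 8 -> 5 -> 13 -> 12 -> 7

Visit 9
9 → 1
1 → 2
1 → 10
1 → 11
11 → 4
4 → 6
6 → 3
3 → 8
8 → 5
8 → 13
6 → 12
9 → 7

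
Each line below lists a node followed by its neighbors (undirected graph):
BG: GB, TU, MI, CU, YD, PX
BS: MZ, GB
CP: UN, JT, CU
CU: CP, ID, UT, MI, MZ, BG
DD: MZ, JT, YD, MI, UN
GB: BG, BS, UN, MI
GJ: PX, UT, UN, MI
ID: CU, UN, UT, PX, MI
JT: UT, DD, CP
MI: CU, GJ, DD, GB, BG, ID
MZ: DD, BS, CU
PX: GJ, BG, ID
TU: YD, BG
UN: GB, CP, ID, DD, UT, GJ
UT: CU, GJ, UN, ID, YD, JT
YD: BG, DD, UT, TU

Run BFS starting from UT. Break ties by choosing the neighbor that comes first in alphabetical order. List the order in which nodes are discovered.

UT, CU, GJ, ID, JT, UN, YD, BG, CP, MI, MZ, PX, DD, GB, TU, BS

Visit UT; enqueue CU, GJ, ID, JT, UN, YD → queue [CU, GJ, ID, JT, UN, YD]
Visit CU; enqueue BG, CP, MI, MZ → queue [GJ, ID, JT, UN, YD, BG, CP, MI, MZ]
Visit GJ; enqueue PX → queue [ID, JT, UN, YD, BG, CP, MI, MZ, PX]
Visit ID → queue [JT, UN, YD, BG, CP, MI, MZ, PX]
Visit JT; enqueue DD → queue [UN, YD, BG, CP, MI, MZ, PX, DD]
Visit UN; enqueue GB → queue [YD, BG, CP, MI, MZ, PX, DD, GB]
Visit YD; enqueue TU → queue [BG, CP, MI, MZ, PX, DD, GB, TU]
Visit BG → queue [CP, MI, MZ, PX, DD, GB, TU]
Visit CP → queue [MI, MZ, PX, DD, GB, TU]
Visit MI → queue [MZ, PX, DD, GB, TU]
Visit MZ; enqueue BS → queue [PX, DD, GB, TU, BS]
Visit PX → queue [DD, GB, TU, BS]
Visit DD → queue [GB, TU, BS]
Visit GB → queue [TU, BS]
Visit TU → queue [BS]
Visit BS → queue []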